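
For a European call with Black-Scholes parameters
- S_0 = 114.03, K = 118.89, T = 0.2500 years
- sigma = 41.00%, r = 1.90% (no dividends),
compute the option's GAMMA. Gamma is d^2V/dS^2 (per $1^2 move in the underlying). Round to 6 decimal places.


Answer: Gamma = 0.017014

Derivation:
d1 = -0.0779249961; d2 = -0.2829249961
phi(d1) = 0.3977328677; exp(-qT) = 1.0000000000; exp(-rT) = 0.9952612634
Gamma = exp(-qT) * phi(d1) / (S * sigma * sqrt(T)) = 1.0000000000 * 0.3977328677 / (114.0300 * 0.4100 * 0.5000000000) = 0.017014


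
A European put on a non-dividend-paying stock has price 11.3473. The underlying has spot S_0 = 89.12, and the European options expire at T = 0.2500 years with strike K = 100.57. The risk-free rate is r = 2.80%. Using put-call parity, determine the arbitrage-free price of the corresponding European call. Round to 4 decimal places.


Answer: Call price = 0.5988

Derivation:
Put-call parity: C - P = S_0 * exp(-qT) - K * exp(-rT).
S_0 * exp(-qT) = 89.1200 * 1.00000000 = 89.12000000
K * exp(-rT) = 100.5700 * 0.99302444 = 99.86846823
C = P + S*exp(-qT) - K*exp(-rT)
C = 11.3473 + 89.12000000 - 99.86846823 = 0.5988


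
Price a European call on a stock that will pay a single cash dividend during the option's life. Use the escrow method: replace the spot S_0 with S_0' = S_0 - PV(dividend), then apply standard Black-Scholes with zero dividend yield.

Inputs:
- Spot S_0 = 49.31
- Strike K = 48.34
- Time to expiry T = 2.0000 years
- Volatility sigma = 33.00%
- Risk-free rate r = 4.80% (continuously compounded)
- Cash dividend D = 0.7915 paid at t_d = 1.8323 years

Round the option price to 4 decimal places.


Answer: Price = 11.0639

Derivation:
PV(D) = D * exp(-r * t_d) = 0.7915 * 0.91580630 = 0.72486069
S_0' = S_0 - PV(D) = 49.3100 - 0.72486069 = 48.58513931
d1 = (ln(S_0'/K) + (r + sigma^2/2)*T) / (sigma*sqrt(T)) = 0.44988776
d2 = d1 - sigma*sqrt(T) = -0.01680271
exp(-rT) = 0.90846402
N(d1) = 0.67360431; N(d2) = 0.49329700
C = S_0' * N(d1) - K * exp(-rT) * N(d2) = 48.58513931 * 0.67360431 - 48.3400 * 0.90846402 * 0.49329700 = 11.0639


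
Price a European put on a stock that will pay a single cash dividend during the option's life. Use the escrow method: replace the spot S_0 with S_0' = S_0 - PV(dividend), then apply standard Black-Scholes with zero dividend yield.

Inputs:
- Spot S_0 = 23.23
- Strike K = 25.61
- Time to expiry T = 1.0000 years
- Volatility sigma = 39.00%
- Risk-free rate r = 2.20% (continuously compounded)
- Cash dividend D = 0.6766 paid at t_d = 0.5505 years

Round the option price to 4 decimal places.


PV(D) = D * exp(-r * t_d) = 0.6766 * 0.98796204 = 0.66845512
S_0' = S_0 - PV(D) = 23.2300 - 0.66845512 = 22.56154488
d1 = (ln(S_0'/K) + (r + sigma^2/2)*T) / (sigma*sqrt(T)) = -0.07355384
d2 = d1 - sigma*sqrt(T) = -0.46355384
exp(-rT) = 0.97824024
N(-d1) = 0.52931730; N(-d2) = 0.67851628
P = K * exp(-rT) * N(-d2) - S_0' * N(-d1) = 25.6100 * 0.97824024 * 0.67851628 - 22.56154488 * 0.52931730 = 5.0565

Answer: Price = 5.0565


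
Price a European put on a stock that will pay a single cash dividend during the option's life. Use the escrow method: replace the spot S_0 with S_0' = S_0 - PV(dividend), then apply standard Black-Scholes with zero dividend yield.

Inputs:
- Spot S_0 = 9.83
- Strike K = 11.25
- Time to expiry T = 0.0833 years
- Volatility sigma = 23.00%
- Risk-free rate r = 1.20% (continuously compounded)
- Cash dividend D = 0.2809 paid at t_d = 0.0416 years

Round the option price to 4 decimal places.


PV(D) = D * exp(-r * t_d) = 0.2809 * 0.99950092 = 0.28075981
S_0' = S_0 - PV(D) = 9.8300 - 0.28075981 = 9.54924019
d1 = (ln(S_0'/K) + (r + sigma^2/2)*T) / (sigma*sqrt(T)) = -2.42089199
d2 = d1 - sigma*sqrt(T) = -2.48727399
exp(-rT) = 0.99900090
N(-d1) = 0.99225876; N(-d2) = 0.99356369
P = K * exp(-rT) * N(-d2) - S_0' * N(-d1) = 11.2500 * 0.99900090 * 0.99356369 - 9.54924019 * 0.99225876 = 1.6911

Answer: Price = 1.6911


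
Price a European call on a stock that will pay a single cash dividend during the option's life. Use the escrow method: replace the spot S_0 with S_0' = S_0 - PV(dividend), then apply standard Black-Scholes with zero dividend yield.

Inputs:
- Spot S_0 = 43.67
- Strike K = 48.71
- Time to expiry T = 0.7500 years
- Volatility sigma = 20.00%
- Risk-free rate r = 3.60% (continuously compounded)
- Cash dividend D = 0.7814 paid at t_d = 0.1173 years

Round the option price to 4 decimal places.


PV(D) = D * exp(-r * t_d) = 0.7814 * 0.99578610 = 0.77810726
S_0' = S_0 - PV(D) = 43.6700 - 0.77810726 = 42.89189274
d1 = (ln(S_0'/K) + (r + sigma^2/2)*T) / (sigma*sqrt(T)) = -0.49191121
d2 = d1 - sigma*sqrt(T) = -0.66511629
exp(-rT) = 0.97336124
N(d1) = 0.31139106; N(d2) = 0.25298806
C = S_0' * N(d1) - K * exp(-rT) * N(d2) = 42.89189274 * 0.31139106 - 48.7100 * 0.97336124 * 0.25298806 = 1.3614

Answer: Price = 1.3614


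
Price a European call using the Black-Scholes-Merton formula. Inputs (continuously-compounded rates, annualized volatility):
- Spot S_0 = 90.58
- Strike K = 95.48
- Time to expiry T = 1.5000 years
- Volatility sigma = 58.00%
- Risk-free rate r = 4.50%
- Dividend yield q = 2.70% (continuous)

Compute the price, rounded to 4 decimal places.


Answer: Price = 23.3398

Derivation:
d1 = (ln(S/K) + (r - q + 0.5*sigma^2) * T) / (sigma * sqrt(T)) = 0.31902019
d2 = d1 - sigma * sqrt(T) = -0.39133184
exp(-rT) = 0.93472772; exp(-qT) = 0.96030916
C = S_0 * exp(-qT) * N(d1) - K * exp(-rT) * N(d2)
N(d1) = 0.62514440; N(d2) = 0.34777598
C = 90.5800 * 0.96030916 * 0.62514440 - 95.4800 * 0.93472772 * 0.34777598 = 23.3398


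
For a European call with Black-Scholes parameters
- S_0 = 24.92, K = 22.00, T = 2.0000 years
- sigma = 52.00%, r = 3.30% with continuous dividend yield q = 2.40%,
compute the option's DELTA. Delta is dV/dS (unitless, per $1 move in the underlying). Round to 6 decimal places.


d1 = 0.5616443649; d2 = -0.1737466876
phi(d1) = 0.3407314224; exp(-qT) = 0.9531337871; exp(-rT) = 0.9361308643
N(d1) = 0.7128208265
Delta = exp(-qT) * N(d1) = 0.9531337871 * 0.7128208265 = 0.679414

Answer: Delta = 0.679414


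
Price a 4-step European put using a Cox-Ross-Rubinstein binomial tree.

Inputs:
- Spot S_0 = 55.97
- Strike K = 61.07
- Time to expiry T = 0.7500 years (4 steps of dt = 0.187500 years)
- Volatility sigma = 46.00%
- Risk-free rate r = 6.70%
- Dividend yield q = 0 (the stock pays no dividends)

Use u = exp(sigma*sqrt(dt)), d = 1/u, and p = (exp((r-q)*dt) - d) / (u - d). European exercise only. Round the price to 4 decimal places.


dt = T/N = 0.187500
u = exp(sigma*sqrt(dt)) = 1.220409; d = 1/u = 0.819398
p = (exp((r-q)*dt) - d) / (u - d) = 0.481892
Discount per step: exp(-r*dt) = 0.987516
Stock lattice S(k, i) with i counting down-moves:
  k=0: S(0,0) = 55.9700
  k=1: S(1,0) = 68.3063; S(1,1) = 45.8617
  k=2: S(2,0) = 83.3616; S(2,1) = 55.9700; S(2,2) = 37.5790
  k=3: S(3,0) = 101.7352; S(3,1) = 68.3063; S(3,2) = 45.8617; S(3,3) = 30.7921
  k=4: S(4,0) = 124.1585; S(4,1) = 83.3616; S(4,2) = 55.9700; S(4,3) = 37.5790; S(4,4) = 25.2310
Terminal payoffs V(N, i) = max(K - S_T, 0):
  V(4,0) = 0.000000; V(4,1) = 0.000000; V(4,2) = 5.100000; V(4,3) = 23.491046; V(4,4) = 35.839024
Backward induction: V(k, i) = exp(-r*dt) * [p * V(k+1, i) + (1-p) * V(k+1, i+1)].
  V(3,0) = exp(-r*dt) * [p*0.000000 + (1-p)*0.000000] = 0.000000
  V(3,1) = exp(-r*dt) * [p*0.000000 + (1-p)*5.100000] = 2.609363
  V(3,2) = exp(-r*dt) * [p*5.100000 + (1-p)*23.491046] = 14.445923
  V(3,3) = exp(-r*dt) * [p*23.491046 + (1-p)*35.839024] = 29.515503
  V(2,0) = exp(-r*dt) * [p*0.000000 + (1-p)*2.609363] = 1.335054
  V(2,1) = exp(-r*dt) * [p*2.609363 + (1-p)*14.445923] = 8.632843
  V(2,2) = exp(-r*dt) * [p*14.445923 + (1-p)*29.515503] = 21.975778
  V(1,0) = exp(-r*dt) * [p*1.335054 + (1-p)*8.632843] = 5.052227
  V(1,1) = exp(-r*dt) * [p*8.632843 + (1-p)*21.975778] = 15.351848
  V(0,0) = exp(-r*dt) * [p*5.052227 + (1-p)*15.351848] = 10.258851

Answer: Price = V(0,0) = 10.2589


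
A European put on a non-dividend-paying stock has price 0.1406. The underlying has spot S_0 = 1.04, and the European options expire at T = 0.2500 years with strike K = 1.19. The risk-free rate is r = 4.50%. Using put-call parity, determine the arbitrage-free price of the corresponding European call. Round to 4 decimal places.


Put-call parity: C - P = S_0 * exp(-qT) - K * exp(-rT).
S_0 * exp(-qT) = 1.0400 * 1.00000000 = 1.04000000
K * exp(-rT) = 1.1900 * 0.98881304 = 1.17668752
C = P + S*exp(-qT) - K*exp(-rT)
C = 0.1406 + 1.04000000 - 1.17668752 = 0.0039

Answer: Call price = 0.0039


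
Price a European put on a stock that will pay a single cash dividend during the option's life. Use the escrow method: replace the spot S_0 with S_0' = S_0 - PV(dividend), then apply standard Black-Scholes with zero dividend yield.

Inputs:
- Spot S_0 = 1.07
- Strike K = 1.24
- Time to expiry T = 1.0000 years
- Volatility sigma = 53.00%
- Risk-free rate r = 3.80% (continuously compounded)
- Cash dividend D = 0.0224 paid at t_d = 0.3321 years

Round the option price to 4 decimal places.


Answer: Price = 0.3141

Derivation:
PV(D) = D * exp(-r * t_d) = 0.0224 * 0.98745950 = 0.02211909
S_0' = S_0 - PV(D) = 1.0700 - 0.02211909 = 1.04788091
d1 = (ln(S_0'/K) + (r + sigma^2/2)*T) / (sigma*sqrt(T)) = 0.01907276
d2 = d1 - sigma*sqrt(T) = -0.51092724
exp(-rT) = 0.96271294
N(-d1) = 0.49239153; N(-d2) = 0.69529900
P = K * exp(-rT) * N(-d2) - S_0' * N(-d1) = 1.2400 * 0.96271294 * 0.69529900 - 1.04788091 * 0.49239153 = 0.3141


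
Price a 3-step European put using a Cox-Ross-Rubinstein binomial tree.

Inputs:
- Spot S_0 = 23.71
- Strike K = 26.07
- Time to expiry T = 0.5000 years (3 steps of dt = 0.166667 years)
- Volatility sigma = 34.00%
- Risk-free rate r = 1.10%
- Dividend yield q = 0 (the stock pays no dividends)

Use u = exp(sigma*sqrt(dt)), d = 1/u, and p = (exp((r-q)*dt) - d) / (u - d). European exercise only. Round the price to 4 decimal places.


Answer: Price = V(0,0) = 3.6612

Derivation:
dt = T/N = 0.166667
u = exp(sigma*sqrt(dt)) = 1.148899; d = 1/u = 0.870398
p = (exp((r-q)*dt) - d) / (u - d) = 0.471943
Discount per step: exp(-r*dt) = 0.998168
Stock lattice S(k, i) with i counting down-moves:
  k=0: S(0,0) = 23.7100
  k=1: S(1,0) = 27.2404; S(1,1) = 20.6371
  k=2: S(2,0) = 31.2965; S(2,1) = 23.7100; S(2,2) = 17.9625
  k=3: S(3,0) = 35.9565; S(3,1) = 27.2404; S(3,2) = 20.6371; S(3,3) = 15.6346
Terminal payoffs V(N, i) = max(K - S_T, 0):
  V(3,0) = 0.000000; V(3,1) = 0.000000; V(3,2) = 5.432858; V(3,3) = 10.435443
Backward induction: V(k, i) = exp(-r*dt) * [p * V(k+1, i) + (1-p) * V(k+1, i+1)].
  V(2,0) = exp(-r*dt) * [p*0.000000 + (1-p)*0.000000] = 0.000000
  V(2,1) = exp(-r*dt) * [p*0.000000 + (1-p)*5.432858] = 2.863602
  V(2,2) = exp(-r*dt) * [p*5.432858 + (1-p)*10.435443] = 8.059716
  V(1,0) = exp(-r*dt) * [p*0.000000 + (1-p)*2.863602] = 1.509374
  V(1,1) = exp(-r*dt) * [p*2.863602 + (1-p)*8.059716] = 5.597173
  V(0,0) = exp(-r*dt) * [p*1.509374 + (1-p)*5.597173] = 3.661245


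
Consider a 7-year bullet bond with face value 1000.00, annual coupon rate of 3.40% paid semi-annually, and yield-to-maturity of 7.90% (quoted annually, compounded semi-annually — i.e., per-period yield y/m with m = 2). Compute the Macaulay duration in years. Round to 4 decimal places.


Answer: Macaulay duration = 6.1570 years

Derivation:
Coupon per period c = face * coupon_rate / m = 17.000000
Periods per year m = 2; per-period yield y/m = 0.039500
Number of cashflows N = 14
Cashflows (t years, CF_t, discount factor 1/(1+y/m)^(m*t), PV):
  t = 0.5000: CF_t = 17.000000, DF = 0.962001, PV = 16.354016
  t = 1.0000: CF_t = 17.000000, DF = 0.925446, PV = 15.732579
  t = 1.5000: CF_t = 17.000000, DF = 0.890280, PV = 15.134757
  t = 2.0000: CF_t = 17.000000, DF = 0.856450, PV = 14.559650
  t = 2.5000: CF_t = 17.000000, DF = 0.823906, PV = 14.006398
  t = 3.0000: CF_t = 17.000000, DF = 0.792598, PV = 13.474168
  t = 3.5000: CF_t = 17.000000, DF = 0.762480, PV = 12.962163
  t = 4.0000: CF_t = 17.000000, DF = 0.733507, PV = 12.469613
  t = 4.5000: CF_t = 17.000000, DF = 0.705634, PV = 11.995780
  t = 5.0000: CF_t = 17.000000, DF = 0.678821, PV = 11.539952
  t = 5.5000: CF_t = 17.000000, DF = 0.653026, PV = 11.101444
  t = 6.0000: CF_t = 17.000000, DF = 0.628212, PV = 10.679600
  t = 6.5000: CF_t = 17.000000, DF = 0.604340, PV = 10.273786
  t = 7.0000: CF_t = 1017.000000, DF = 0.581376, PV = 591.259377
Price P = sum_t PV_t = 761.543283
Macaulay numerator sum_t t * PV_t:
  t * PV_t at t = 0.5000: 8.177008
  t * PV_t at t = 1.0000: 15.732579
  t * PV_t at t = 1.5000: 22.702135
  t * PV_t at t = 2.0000: 29.119301
  t * PV_t at t = 2.5000: 35.015994
  t * PV_t at t = 3.0000: 40.422504
  t * PV_t at t = 3.5000: 45.367569
  t * PV_t at t = 4.0000: 49.878452
  t * PV_t at t = 4.5000: 53.981008
  t * PV_t at t = 5.0000: 57.699758
  t * PV_t at t = 5.5000: 61.057945
  t * PV_t at t = 6.0000: 64.077602
  t * PV_t at t = 6.5000: 66.779607
  t * PV_t at t = 7.0000: 4138.815640
Macaulay duration D = (sum_t t * PV_t) / P = 4688.827102 / 761.543283 = 6.157007


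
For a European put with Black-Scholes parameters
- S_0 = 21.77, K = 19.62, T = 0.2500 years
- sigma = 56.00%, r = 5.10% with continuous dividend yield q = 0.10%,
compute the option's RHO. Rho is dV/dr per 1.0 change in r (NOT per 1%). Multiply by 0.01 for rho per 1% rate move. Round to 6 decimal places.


Answer: Rho = -1.894862

Derivation:
d1 = 0.5560122182; d2 = 0.2760122182
phi(d1) = 0.3418055309; exp(-qT) = 0.9997500312; exp(-rT) = 0.9873309369
N(-d2) = 0.3912693409
Rho = -K*T*exp(-rT)*N(-d2) = -19.6200 * 0.2500 * 0.9873309369 * 0.3912693409 = -1.894862


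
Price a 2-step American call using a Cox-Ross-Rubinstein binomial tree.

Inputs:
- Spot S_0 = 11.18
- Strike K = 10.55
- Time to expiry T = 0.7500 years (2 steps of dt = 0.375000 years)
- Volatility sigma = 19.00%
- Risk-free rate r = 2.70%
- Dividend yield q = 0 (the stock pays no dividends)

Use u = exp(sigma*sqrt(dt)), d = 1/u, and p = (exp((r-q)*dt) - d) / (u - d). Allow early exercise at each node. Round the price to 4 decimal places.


dt = T/N = 0.375000
u = exp(sigma*sqrt(dt)) = 1.123390; d = 1/u = 0.890163
p = (exp((r-q)*dt) - d) / (u - d) = 0.514578
Discount per step: exp(-r*dt) = 0.989926
Stock lattice S(k, i) with i counting down-moves:
  k=0: S(0,0) = 11.1800
  k=1: S(1,0) = 12.5595; S(1,1) = 9.9520
  k=2: S(2,0) = 14.1092; S(2,1) = 11.1800; S(2,2) = 8.8589
Terminal payoffs V(N, i) = max(S_T - K, 0):
  V(2,0) = 3.559213; V(2,1) = 0.630000; V(2,2) = 0.000000
Backward induction: V(k, i) = exp(-r*dt) * [p * V(k+1, i) + (1-p) * V(k+1, i+1)]; then take max(V_cont, immediate exercise) for American.
  V(1,0) = exp(-r*dt) * [p*3.559213 + (1-p)*0.630000] = 2.115778; exercise = 2.009498; V(1,0) = max -> 2.115778
  V(1,1) = exp(-r*dt) * [p*0.630000 + (1-p)*0.000000] = 0.320918; exercise = 0.000000; V(1,1) = max -> 0.320918
  V(0,0) = exp(-r*dt) * [p*2.115778 + (1-p)*0.320918] = 1.231977; exercise = 0.630000; V(0,0) = max -> 1.231977

Answer: Price = V(0,0) = 1.2320


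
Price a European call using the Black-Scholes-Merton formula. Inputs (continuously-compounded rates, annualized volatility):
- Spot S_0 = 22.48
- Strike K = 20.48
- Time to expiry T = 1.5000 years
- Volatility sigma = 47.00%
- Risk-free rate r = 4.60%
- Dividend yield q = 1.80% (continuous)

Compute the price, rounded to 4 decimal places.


Answer: Price = 6.1500

Derivation:
d1 = (ln(S/K) + (r - q + 0.5*sigma^2) * T) / (sigma * sqrt(T)) = 0.52264854
d2 = d1 - sigma * sqrt(T) = -0.05298155
exp(-rT) = 0.93332668; exp(-qT) = 0.97336124
C = S_0 * exp(-qT) * N(d1) - K * exp(-rT) * N(d2)
N(d1) = 0.69939057; N(d2) = 0.47887330
C = 22.4800 * 0.97336124 * 0.69939057 - 20.4800 * 0.93332668 * 0.47887330 = 6.1500


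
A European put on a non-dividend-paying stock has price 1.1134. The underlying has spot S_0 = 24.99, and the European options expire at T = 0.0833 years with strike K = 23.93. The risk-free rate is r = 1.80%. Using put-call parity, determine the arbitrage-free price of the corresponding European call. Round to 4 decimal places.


Put-call parity: C - P = S_0 * exp(-qT) - K * exp(-rT).
S_0 * exp(-qT) = 24.9900 * 1.00000000 = 24.99000000
K * exp(-rT) = 23.9300 * 0.99850172 = 23.89414624
C = P + S*exp(-qT) - K*exp(-rT)
C = 1.1134 + 24.99000000 - 23.89414624 = 2.2093

Answer: Call price = 2.2093


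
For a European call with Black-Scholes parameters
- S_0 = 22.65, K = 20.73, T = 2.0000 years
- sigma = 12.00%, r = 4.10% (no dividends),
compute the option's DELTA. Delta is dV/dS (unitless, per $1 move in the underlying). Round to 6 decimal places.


Answer: Delta = 0.862142

Derivation:
d1 = 1.0899928790; d2 = 0.9202872515
phi(d1) = 0.2202524763; exp(-qT) = 1.0000000000; exp(-rT) = 0.9212719587
N(d1) = 0.8621418596
Delta = exp(-qT) * N(d1) = 1.0000000000 * 0.8621418596 = 0.862142


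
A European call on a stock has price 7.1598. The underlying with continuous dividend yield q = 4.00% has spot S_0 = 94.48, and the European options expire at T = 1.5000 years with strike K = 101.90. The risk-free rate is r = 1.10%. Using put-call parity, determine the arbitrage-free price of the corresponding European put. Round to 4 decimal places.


Put-call parity: C - P = S_0 * exp(-qT) - K * exp(-rT).
S_0 * exp(-qT) = 94.4800 * 0.94176453 = 88.97791313
K * exp(-rT) = 101.9000 * 0.98363538 = 100.23244516
P = C - S*exp(-qT) + K*exp(-rT)
P = 7.1598 - 88.97791313 + 100.23244516 = 18.4143

Answer: Put price = 18.4143


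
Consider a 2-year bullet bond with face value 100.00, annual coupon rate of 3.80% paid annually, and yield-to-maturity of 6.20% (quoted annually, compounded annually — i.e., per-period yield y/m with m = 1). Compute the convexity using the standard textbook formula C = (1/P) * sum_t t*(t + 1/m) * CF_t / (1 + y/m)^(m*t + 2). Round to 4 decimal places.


Coupon per period c = face * coupon_rate / m = 3.800000
Periods per year m = 1; per-period yield y/m = 0.062000
Number of cashflows N = 2
Cashflows (t years, CF_t, discount factor 1/(1+y/m)^(m*t), PV):
  t = 1.0000: CF_t = 3.800000, DF = 0.941620, PV = 3.578154
  t = 2.0000: CF_t = 103.800000, DF = 0.886647, PV = 92.034005
Price P = sum_t PV_t = 95.612159
Convexity numerator sum_t t*(t + 1/m) * CF_t / (1+y/m)^(m*t + 2):
  t = 1.0000: term = 6.345123
  t = 2.0000: term = 489.610290
Convexity = (1/P) * sum = 495.955413 / 95.612159 = 5.187158

Answer: Convexity = 5.1872


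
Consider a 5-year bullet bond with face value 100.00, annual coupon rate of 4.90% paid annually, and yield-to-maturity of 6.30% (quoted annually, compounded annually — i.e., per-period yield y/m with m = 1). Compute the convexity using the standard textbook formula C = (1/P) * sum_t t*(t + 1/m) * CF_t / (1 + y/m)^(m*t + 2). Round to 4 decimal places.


Answer: Convexity = 23.3070

Derivation:
Coupon per period c = face * coupon_rate / m = 4.900000
Periods per year m = 1; per-period yield y/m = 0.063000
Number of cashflows N = 5
Cashflows (t years, CF_t, discount factor 1/(1+y/m)^(m*t), PV):
  t = 1.0000: CF_t = 4.900000, DF = 0.940734, PV = 4.609595
  t = 2.0000: CF_t = 4.900000, DF = 0.884980, PV = 4.336402
  t = 3.0000: CF_t = 4.900000, DF = 0.832531, PV = 4.079400
  t = 4.0000: CF_t = 4.900000, DF = 0.783190, PV = 3.837629
  t = 5.0000: CF_t = 104.900000, DF = 0.736773, PV = 77.287483
Price P = sum_t PV_t = 94.150510
Convexity numerator sum_t t*(t + 1/m) * CF_t / (1+y/m)^(m*t + 2):
  t = 1.0000: term = 8.158800
  t = 2.0000: term = 23.025776
  t = 3.0000: term = 43.322250
  t = 4.0000: term = 67.924506
  t = 5.0000: term = 2051.936379
Convexity = (1/P) * sum = 2194.367711 / 94.150510 = 23.307019


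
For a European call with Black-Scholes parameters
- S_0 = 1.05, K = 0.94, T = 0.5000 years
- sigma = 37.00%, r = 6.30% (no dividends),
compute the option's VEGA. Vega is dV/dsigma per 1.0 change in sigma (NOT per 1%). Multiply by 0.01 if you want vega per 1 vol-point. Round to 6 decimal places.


Answer: Vega = 0.235983

Derivation:
d1 = 0.6741998199; d2 = 0.4125703109
phi(d1) = 0.3178387082; exp(-qT) = 1.0000000000; exp(-rT) = 0.9689909565
Vega = S * exp(-qT) * phi(d1) * sqrt(T) = 1.0500 * 1.0000000000 * 0.3178387082 * 0.7071067812 = 0.235983


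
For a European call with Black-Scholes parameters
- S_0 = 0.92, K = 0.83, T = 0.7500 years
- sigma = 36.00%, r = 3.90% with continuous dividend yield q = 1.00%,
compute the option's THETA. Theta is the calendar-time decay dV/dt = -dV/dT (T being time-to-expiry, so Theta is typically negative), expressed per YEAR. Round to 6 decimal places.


d1 = 0.5558534955; d2 = 0.2440843502
phi(d1) = 0.3418356929; exp(-qT) = 0.9925280548; exp(-rT) = 0.9711736407
Theta = -S*exp(-qT)*phi(d1)*sigma/(2*sqrt(T)) - r*K*exp(-rT)*N(d2) + q*S*exp(-qT)*N(d1)
N(d1) = 0.7108444942; N(d2) = 0.5964172536; sqrt(T) = 0.8660254038
Term 1 = -0.9200 * 0.9925280548 * 0.3418356929 * 0.3600 / (2 * 0.8660254038) = -0.0648768716
Term 2 = -0.0390 * 0.8300 * 0.9711736407 * 0.5964172536 = -0.0187495040
Term 3 = 0.0100 * 0.9200 * 0.9925280548 * 0.7108444942 = 0.0064909045
Theta = -0.0648768716 + (-0.0187495040) + (0.0064909045) = -0.077135

Answer: Theta = -0.077135


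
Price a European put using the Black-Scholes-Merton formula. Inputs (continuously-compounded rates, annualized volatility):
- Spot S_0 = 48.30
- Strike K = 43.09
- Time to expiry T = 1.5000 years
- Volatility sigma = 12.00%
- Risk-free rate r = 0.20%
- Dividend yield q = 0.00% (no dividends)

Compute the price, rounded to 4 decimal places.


d1 = (ln(S/K) + (r - q + 0.5*sigma^2) * T) / (sigma * sqrt(T)) = 0.87052558
d2 = d1 - sigma * sqrt(T) = 0.72355620
exp(-rT) = 0.99700450; exp(-qT) = 1.00000000
P = K * exp(-rT) * N(-d2) - S_0 * exp(-qT) * N(-d1)
N(-d1) = 0.19200662; N(-d2) = 0.23466912
P = 43.0900 * 0.99700450 * 0.23466912 - 48.3000 * 1.00000000 * 0.19200662 = 0.8077

Answer: Price = 0.8077


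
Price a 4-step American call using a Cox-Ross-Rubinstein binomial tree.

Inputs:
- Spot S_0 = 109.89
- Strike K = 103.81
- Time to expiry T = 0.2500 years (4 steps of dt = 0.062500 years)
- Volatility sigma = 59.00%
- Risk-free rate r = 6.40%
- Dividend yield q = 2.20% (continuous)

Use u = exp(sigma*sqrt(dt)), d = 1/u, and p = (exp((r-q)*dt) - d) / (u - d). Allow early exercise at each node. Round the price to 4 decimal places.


dt = T/N = 0.062500
u = exp(sigma*sqrt(dt)) = 1.158933; d = 1/u = 0.862862
p = (exp((r-q)*dt) - d) / (u - d) = 0.472069
Discount per step: exp(-r*dt) = 0.996008
Stock lattice S(k, i) with i counting down-moves:
  k=0: S(0,0) = 109.8900
  k=1: S(1,0) = 127.3552; S(1,1) = 94.8200
  k=2: S(2,0) = 147.5962; S(2,1) = 109.8900; S(2,2) = 81.8166
  k=3: S(3,0) = 171.0541; S(3,1) = 127.3552; S(3,2) = 94.8200; S(3,3) = 70.5965
  k=4: S(4,0) = 198.2403; S(4,1) = 147.5962; S(4,2) = 109.8900; S(4,3) = 81.8166; S(4,4) = 60.9150
Terminal payoffs V(N, i) = max(S_T - K, 0):
  V(4,0) = 94.430287; V(4,1) = 43.786156; V(4,2) = 6.080000; V(4,3) = 0.000000; V(4,4) = 0.000000
Backward induction: V(k, i) = exp(-r*dt) * [p * V(k+1, i) + (1-p) * V(k+1, i+1)]; then take max(V_cont, immediate exercise) for American.
  V(3,0) = exp(-r*dt) * [p*94.430287 + (1-p)*43.786156] = 67.423470; exercise = 67.244097; V(3,0) = max -> 67.423470
  V(3,1) = exp(-r*dt) * [p*43.786156 + (1-p)*6.080000] = 23.784596; exercise = 23.545179; V(3,1) = max -> 23.784596
  V(3,2) = exp(-r*dt) * [p*6.080000 + (1-p)*0.000000] = 2.858725; exercise = 0.000000; V(3,2) = max -> 2.858725
  V(3,3) = exp(-r*dt) * [p*0.000000 + (1-p)*0.000000] = 0.000000; exercise = 0.000000; V(3,3) = max -> 0.000000
  V(2,0) = exp(-r*dt) * [p*67.423470 + (1-p)*23.784596] = 44.207991; exercise = 43.786156; V(2,0) = max -> 44.207991
  V(2,1) = exp(-r*dt) * [p*23.784596 + (1-p)*2.858725] = 12.686343; exercise = 6.080000; V(2,1) = max -> 12.686343
  V(2,2) = exp(-r*dt) * [p*2.858725 + (1-p)*0.000000] = 1.344129; exercise = 0.000000; V(2,2) = max -> 1.344129
  V(1,0) = exp(-r*dt) * [p*44.207991 + (1-p)*12.686343] = 27.456704; exercise = 23.545179; V(1,0) = max -> 27.456704
  V(1,1) = exp(-r*dt) * [p*12.686343 + (1-p)*1.344129] = 6.671702; exercise = 0.000000; V(1,1) = max -> 6.671702
  V(0,0) = exp(-r*dt) * [p*27.456704 + (1-p)*6.671702] = 16.417864; exercise = 6.080000; V(0,0) = max -> 16.417864

Answer: Price = V(0,0) = 16.4179


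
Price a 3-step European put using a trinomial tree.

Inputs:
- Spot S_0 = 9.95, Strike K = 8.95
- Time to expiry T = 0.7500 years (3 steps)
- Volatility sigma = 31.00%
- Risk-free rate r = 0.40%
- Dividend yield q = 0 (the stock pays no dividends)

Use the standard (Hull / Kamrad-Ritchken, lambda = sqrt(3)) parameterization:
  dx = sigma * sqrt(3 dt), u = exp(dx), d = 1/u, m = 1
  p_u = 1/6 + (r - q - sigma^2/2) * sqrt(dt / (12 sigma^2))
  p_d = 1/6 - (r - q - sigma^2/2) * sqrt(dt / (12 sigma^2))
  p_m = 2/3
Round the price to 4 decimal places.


Answer: Price = V(0,0) = 0.6030

Derivation:
dt = T/N = 0.250000; dx = sigma*sqrt(3*dt) = 0.268468
u = exp(dx) = 1.307959; d = 1/u = 0.764550
p_u = 0.146157, p_m = 0.666667, p_d = 0.187177
Discount per step: exp(-r*dt) = 0.999000
Stock lattice S(k, j) with j the centered position index:
  k=0: S(0,+0) = 9.9500
  k=1: S(1,-1) = 7.6073; S(1,+0) = 9.9500; S(1,+1) = 13.0142
  k=2: S(2,-2) = 5.8161; S(2,-1) = 7.6073; S(2,+0) = 9.9500; S(2,+1) = 13.0142; S(2,+2) = 17.0220
  k=3: S(3,-3) = 4.4467; S(3,-2) = 5.8161; S(3,-1) = 7.6073; S(3,+0) = 9.9500; S(3,+1) = 13.0142; S(3,+2) = 17.0220; S(3,+3) = 22.2641
Terminal payoffs V(N, j) = max(K - S_T, 0):
  V(3,-3) = 4.503270; V(3,-2) = 3.133860; V(3,-1) = 1.342728; V(3,+0) = 0.000000; V(3,+1) = 0.000000; V(3,+2) = 0.000000; V(3,+3) = 0.000000
Backward induction: V(k, j) = exp(-r*dt) * [p_u * V(k+1, j+1) + p_m * V(k+1, j) + p_d * V(k+1, j-1)]
  V(2,-2) = exp(-r*dt) * [p_u*1.342728 + p_m*3.133860 + p_d*4.503270] = 3.125269
  V(2,-1) = exp(-r*dt) * [p_u*0.000000 + p_m*1.342728 + p_d*3.133860] = 1.480256
  V(2,+0) = exp(-r*dt) * [p_u*0.000000 + p_m*0.000000 + p_d*1.342728] = 0.251076
  V(2,+1) = exp(-r*dt) * [p_u*0.000000 + p_m*0.000000 + p_d*0.000000] = 0.000000
  V(2,+2) = exp(-r*dt) * [p_u*0.000000 + p_m*0.000000 + p_d*0.000000] = 0.000000
  V(1,-1) = exp(-r*dt) * [p_u*0.251076 + p_m*1.480256 + p_d*3.125269] = 1.606903
  V(1,+0) = exp(-r*dt) * [p_u*0.000000 + p_m*0.251076 + p_d*1.480256] = 0.444009
  V(1,+1) = exp(-r*dt) * [p_u*0.000000 + p_m*0.000000 + p_d*0.251076] = 0.046949
  V(0,+0) = exp(-r*dt) * [p_u*0.046949 + p_m*0.444009 + p_d*1.606903] = 0.603039


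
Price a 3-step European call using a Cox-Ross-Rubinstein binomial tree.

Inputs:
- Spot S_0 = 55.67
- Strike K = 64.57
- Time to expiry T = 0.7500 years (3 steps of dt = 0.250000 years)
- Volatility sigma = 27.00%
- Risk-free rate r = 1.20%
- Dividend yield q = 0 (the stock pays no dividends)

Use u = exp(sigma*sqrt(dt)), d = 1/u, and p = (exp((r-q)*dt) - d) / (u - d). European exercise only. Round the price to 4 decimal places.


Answer: Price = V(0,0) = 2.0375

Derivation:
dt = T/N = 0.250000
u = exp(sigma*sqrt(dt)) = 1.144537; d = 1/u = 0.873716
p = (exp((r-q)*dt) - d) / (u - d) = 0.477395
Discount per step: exp(-r*dt) = 0.997004
Stock lattice S(k, i) with i counting down-moves:
  k=0: S(0,0) = 55.6700
  k=1: S(1,0) = 63.7164; S(1,1) = 48.6398
  k=2: S(2,0) = 72.9257; S(2,1) = 55.6700; S(2,2) = 42.4973
  k=3: S(3,0) = 83.4662; S(3,1) = 63.7164; S(3,2) = 48.6398; S(3,3) = 37.1306
Terminal payoffs V(N, i) = max(S_T - K, 0):
  V(3,0) = 18.896170; V(3,1) = 0.000000; V(3,2) = 0.000000; V(3,3) = 0.000000
Backward induction: V(k, i) = exp(-r*dt) * [p * V(k+1, i) + (1-p) * V(k+1, i+1)].
  V(2,0) = exp(-r*dt) * [p*18.896170 + (1-p)*0.000000] = 8.993919
  V(2,1) = exp(-r*dt) * [p*0.000000 + (1-p)*0.000000] = 0.000000
  V(2,2) = exp(-r*dt) * [p*0.000000 + (1-p)*0.000000] = 0.000000
  V(1,0) = exp(-r*dt) * [p*8.993919 + (1-p)*0.000000] = 4.280792
  V(1,1) = exp(-r*dt) * [p*0.000000 + (1-p)*0.000000] = 0.000000
  V(0,0) = exp(-r*dt) * [p*4.280792 + (1-p)*0.000000] = 2.037508


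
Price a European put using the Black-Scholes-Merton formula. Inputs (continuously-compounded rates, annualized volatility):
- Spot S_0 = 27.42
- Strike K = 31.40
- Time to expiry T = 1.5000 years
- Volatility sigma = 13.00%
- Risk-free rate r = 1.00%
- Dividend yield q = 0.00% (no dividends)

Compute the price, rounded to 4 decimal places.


d1 = (ln(S/K) + (r - q + 0.5*sigma^2) * T) / (sigma * sqrt(T)) = -0.67744231
d2 = d1 - sigma * sqrt(T) = -0.83665914
exp(-rT) = 0.98511194; exp(-qT) = 1.00000000
P = K * exp(-rT) * N(-d2) - S_0 * exp(-qT) * N(-d1)
N(-d1) = 0.75093732; N(-d2) = 0.79860790
P = 31.4000 * 0.98511194 * 0.79860790 - 27.4200 * 1.00000000 * 0.75093732 = 4.1122

Answer: Price = 4.1122


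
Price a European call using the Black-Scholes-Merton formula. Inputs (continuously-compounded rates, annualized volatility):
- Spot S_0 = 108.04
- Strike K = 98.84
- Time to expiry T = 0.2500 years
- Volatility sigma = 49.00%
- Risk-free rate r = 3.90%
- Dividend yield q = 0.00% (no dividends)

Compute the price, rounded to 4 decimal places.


d1 = (ln(S/K) + (r - q + 0.5*sigma^2) * T) / (sigma * sqrt(T)) = 0.52555775
d2 = d1 - sigma * sqrt(T) = 0.28055775
exp(-rT) = 0.99029738; exp(-qT) = 1.00000000
C = S_0 * exp(-qT) * N(d1) - K * exp(-rT) * N(d2)
N(d1) = 0.70040224; N(d2) = 0.61047519
C = 108.0400 * 1.00000000 * 0.70040224 - 98.8400 * 0.99029738 * 0.61047519 = 15.9175

Answer: Price = 15.9175


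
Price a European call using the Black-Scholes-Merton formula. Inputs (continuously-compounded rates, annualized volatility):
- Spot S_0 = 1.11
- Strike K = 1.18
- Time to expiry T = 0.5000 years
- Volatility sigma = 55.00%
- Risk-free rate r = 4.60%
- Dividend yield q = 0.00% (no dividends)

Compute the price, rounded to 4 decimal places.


d1 = (ln(S/K) + (r - q + 0.5*sigma^2) * T) / (sigma * sqrt(T)) = 0.09634800
d2 = d1 - sigma * sqrt(T) = -0.29256073
exp(-rT) = 0.97726248; exp(-qT) = 1.00000000
C = S_0 * exp(-qT) * N(d1) - K * exp(-rT) * N(d2)
N(d1) = 0.53837790; N(d2) = 0.38492897
C = 1.1100 * 1.00000000 * 0.53837790 - 1.1800 * 0.97726248 * 0.38492897 = 0.1537

Answer: Price = 0.1537


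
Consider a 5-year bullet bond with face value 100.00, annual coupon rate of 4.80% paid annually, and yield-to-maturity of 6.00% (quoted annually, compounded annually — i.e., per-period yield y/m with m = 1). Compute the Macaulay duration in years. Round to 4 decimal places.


Answer: Macaulay duration = 4.5493 years

Derivation:
Coupon per period c = face * coupon_rate / m = 4.800000
Periods per year m = 1; per-period yield y/m = 0.060000
Number of cashflows N = 5
Cashflows (t years, CF_t, discount factor 1/(1+y/m)^(m*t), PV):
  t = 1.0000: CF_t = 4.800000, DF = 0.943396, PV = 4.528302
  t = 2.0000: CF_t = 4.800000, DF = 0.889996, PV = 4.271983
  t = 3.0000: CF_t = 4.800000, DF = 0.839619, PV = 4.030173
  t = 4.0000: CF_t = 4.800000, DF = 0.792094, PV = 3.802050
  t = 5.0000: CF_t = 104.800000, DF = 0.747258, PV = 78.312657
Price P = sum_t PV_t = 94.945163
Macaulay numerator sum_t t * PV_t:
  t * PV_t at t = 1.0000: 4.528302
  t * PV_t at t = 2.0000: 8.543966
  t * PV_t at t = 3.0000: 12.090518
  t * PV_t at t = 4.0000: 15.208198
  t * PV_t at t = 5.0000: 391.563283
Macaulay duration D = (sum_t t * PV_t) / P = 431.934266 / 94.945163 = 4.549302


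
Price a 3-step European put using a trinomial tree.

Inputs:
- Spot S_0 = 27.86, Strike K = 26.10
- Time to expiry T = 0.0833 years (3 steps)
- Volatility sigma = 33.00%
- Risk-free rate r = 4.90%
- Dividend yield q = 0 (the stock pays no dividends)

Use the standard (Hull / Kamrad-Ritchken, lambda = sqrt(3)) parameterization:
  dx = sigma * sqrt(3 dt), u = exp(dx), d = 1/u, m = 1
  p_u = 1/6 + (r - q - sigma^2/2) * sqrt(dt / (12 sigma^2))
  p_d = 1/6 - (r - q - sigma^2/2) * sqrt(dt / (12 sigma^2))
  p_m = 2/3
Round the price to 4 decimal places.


Answer: Price = V(0,0) = 0.3779

Derivation:
dt = T/N = 0.027767; dx = sigma*sqrt(3*dt) = 0.095244
u = exp(dx) = 1.099927; d = 1/u = 0.909151
p_u = 0.165872, p_m = 0.666667, p_d = 0.167461
Discount per step: exp(-r*dt) = 0.998640
Stock lattice S(k, j) with j the centered position index:
  k=0: S(0,+0) = 27.8600
  k=1: S(1,-1) = 25.3290; S(1,+0) = 27.8600; S(1,+1) = 30.6440
  k=2: S(2,-2) = 23.0279; S(2,-1) = 25.3290; S(2,+0) = 27.8600; S(2,+1) = 30.6440; S(2,+2) = 33.7061
  k=3: S(3,-3) = 20.9358; S(3,-2) = 23.0279; S(3,-1) = 25.3290; S(3,+0) = 27.8600; S(3,+1) = 30.6440; S(3,+2) = 33.7061; S(3,+3) = 37.0743
Terminal payoffs V(N, j) = max(K - S_T, 0):
  V(3,-3) = 5.164197; V(3,-2) = 3.072147; V(3,-1) = 0.771044; V(3,+0) = 0.000000; V(3,+1) = 0.000000; V(3,+2) = 0.000000; V(3,+3) = 0.000000
Backward induction: V(k, j) = exp(-r*dt) * [p_u * V(k+1, j+1) + p_m * V(k+1, j) + p_d * V(k+1, j-1)]
  V(2,-2) = exp(-r*dt) * [p_u*0.771044 + p_m*3.072147 + p_d*5.164197] = 3.036661
  V(2,-1) = exp(-r*dt) * [p_u*0.000000 + p_m*0.771044 + p_d*3.072147] = 1.027096
  V(2,+0) = exp(-r*dt) * [p_u*0.000000 + p_m*0.000000 + p_d*0.771044] = 0.128944
  V(2,+1) = exp(-r*dt) * [p_u*0.000000 + p_m*0.000000 + p_d*0.000000] = 0.000000
  V(2,+2) = exp(-r*dt) * [p_u*0.000000 + p_m*0.000000 + p_d*0.000000] = 0.000000
  V(1,-1) = exp(-r*dt) * [p_u*0.128944 + p_m*1.027096 + p_d*3.036661] = 1.212990
  V(1,+0) = exp(-r*dt) * [p_u*0.000000 + p_m*0.128944 + p_d*1.027096] = 0.257611
  V(1,+1) = exp(-r*dt) * [p_u*0.000000 + p_m*0.000000 + p_d*0.128944] = 0.021564
  V(0,+0) = exp(-r*dt) * [p_u*0.021564 + p_m*0.257611 + p_d*1.212990] = 0.377932


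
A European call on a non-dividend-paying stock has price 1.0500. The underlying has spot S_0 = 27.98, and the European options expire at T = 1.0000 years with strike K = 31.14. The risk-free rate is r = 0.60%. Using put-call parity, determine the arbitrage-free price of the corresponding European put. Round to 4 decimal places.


Answer: Put price = 4.0237

Derivation:
Put-call parity: C - P = S_0 * exp(-qT) - K * exp(-rT).
S_0 * exp(-qT) = 27.9800 * 1.00000000 = 27.98000000
K * exp(-rT) = 31.1400 * 0.99401796 = 30.95371940
P = C - S*exp(-qT) + K*exp(-rT)
P = 1.0500 - 27.98000000 + 30.95371940 = 4.0237


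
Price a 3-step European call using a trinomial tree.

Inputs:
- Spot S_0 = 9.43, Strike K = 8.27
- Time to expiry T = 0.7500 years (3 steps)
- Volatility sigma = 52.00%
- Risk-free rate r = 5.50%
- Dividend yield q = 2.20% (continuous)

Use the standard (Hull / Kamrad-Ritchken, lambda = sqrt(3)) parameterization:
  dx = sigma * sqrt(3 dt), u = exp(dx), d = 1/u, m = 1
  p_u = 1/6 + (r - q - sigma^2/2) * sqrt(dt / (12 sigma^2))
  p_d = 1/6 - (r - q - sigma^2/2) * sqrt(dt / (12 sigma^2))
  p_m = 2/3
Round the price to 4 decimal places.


Answer: Price = V(0,0) = 2.2942

Derivation:
dt = T/N = 0.250000; dx = sigma*sqrt(3*dt) = 0.450333
u = exp(dx) = 1.568835; d = 1/u = 0.637416
p_u = 0.138299, p_m = 0.666667, p_d = 0.195035
Discount per step: exp(-r*dt) = 0.986344
Stock lattice S(k, j) with j the centered position index:
  k=0: S(0,+0) = 9.4300
  k=1: S(1,-1) = 6.0108; S(1,+0) = 9.4300; S(1,+1) = 14.7941
  k=2: S(2,-2) = 3.8314; S(2,-1) = 6.0108; S(2,+0) = 9.4300; S(2,+1) = 14.7941; S(2,+2) = 23.2095
  k=3: S(3,-3) = 2.4422; S(3,-2) = 3.8314; S(3,-1) = 6.0108; S(3,+0) = 9.4300; S(3,+1) = 14.7941; S(3,+2) = 23.2095; S(3,+3) = 36.4119
Terminal payoffs V(N, j) = max(S_T - K, 0):
  V(3,-3) = 0.000000; V(3,-2) = 0.000000; V(3,-1) = 0.000000; V(3,+0) = 1.160000; V(3,+1) = 6.524113; V(3,+2) = 14.939519; V(3,+3) = 28.141903
Backward induction: V(k, j) = exp(-r*dt) * [p_u * V(k+1, j+1) + p_m * V(k+1, j) + p_d * V(k+1, j-1)]
  V(2,-2) = exp(-r*dt) * [p_u*0.000000 + p_m*0.000000 + p_d*0.000000] = 0.000000
  V(2,-1) = exp(-r*dt) * [p_u*1.160000 + p_m*0.000000 + p_d*0.000000] = 0.158236
  V(2,+0) = exp(-r*dt) * [p_u*6.524113 + p_m*1.160000 + p_d*0.000000] = 1.652728
  V(2,+1) = exp(-r*dt) * [p_u*14.939519 + p_m*6.524113 + p_d*1.160000] = 6.551067
  V(2,+2) = exp(-r*dt) * [p_u*28.141903 + p_m*14.939519 + p_d*6.524113] = 14.917565
  V(1,-1) = exp(-r*dt) * [p_u*1.652728 + p_m*0.158236 + p_d*0.000000] = 0.329499
  V(1,+0) = exp(-r*dt) * [p_u*6.551067 + p_m*1.652728 + p_d*0.158236] = 2.010845
  V(1,+1) = exp(-r*dt) * [p_u*14.917565 + p_m*6.551067 + p_d*1.652728] = 6.660582
  V(0,+0) = exp(-r*dt) * [p_u*6.660582 + p_m*2.010845 + p_d*0.329499] = 2.294214


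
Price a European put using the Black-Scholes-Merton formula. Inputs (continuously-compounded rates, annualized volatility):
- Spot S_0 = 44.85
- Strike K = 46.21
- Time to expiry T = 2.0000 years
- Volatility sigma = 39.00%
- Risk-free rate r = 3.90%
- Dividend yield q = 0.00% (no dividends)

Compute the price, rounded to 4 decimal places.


Answer: Price = 8.4975

Derivation:
d1 = (ln(S/K) + (r - q + 0.5*sigma^2) * T) / (sigma * sqrt(T)) = 0.36303109
d2 = d1 - sigma * sqrt(T) = -0.18851220
exp(-rT) = 0.92496443; exp(-qT) = 1.00000000
P = K * exp(-rT) * N(-d2) - S_0 * exp(-qT) * N(-d1)
N(-d1) = 0.35829083; N(-d2) = 0.57476242
P = 46.2100 * 0.92496443 * 0.57476242 - 44.8500 * 1.00000000 * 0.35829083 = 8.4975


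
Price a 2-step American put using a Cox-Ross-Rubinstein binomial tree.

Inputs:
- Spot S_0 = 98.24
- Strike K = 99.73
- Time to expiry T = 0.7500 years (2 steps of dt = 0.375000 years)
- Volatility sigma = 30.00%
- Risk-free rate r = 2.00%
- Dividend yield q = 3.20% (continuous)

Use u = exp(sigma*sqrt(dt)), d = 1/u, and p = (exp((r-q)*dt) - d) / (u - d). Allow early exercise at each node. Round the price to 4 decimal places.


dt = T/N = 0.375000
u = exp(sigma*sqrt(dt)) = 1.201669; d = 1/u = 0.832176
p = (exp((r-q)*dt) - d) / (u - d) = 0.442049
Discount per step: exp(-r*dt) = 0.992528
Stock lattice S(k, i) with i counting down-moves:
  k=0: S(0,0) = 98.2400
  k=1: S(1,0) = 118.0520; S(1,1) = 81.7529
  k=2: S(2,0) = 141.8595; S(2,1) = 98.2400; S(2,2) = 68.0328
Terminal payoffs V(N, i) = max(K - S_T, 0):
  V(2,0) = 0.000000; V(2,1) = 1.490000; V(2,2) = 31.697196
Backward induction: V(k, i) = exp(-r*dt) * [p * V(k+1, i) + (1-p) * V(k+1, i+1)]; then take max(V_cont, immediate exercise) for American.
  V(1,0) = exp(-r*dt) * [p*0.000000 + (1-p)*1.490000] = 0.825135; exercise = 0.000000; V(1,0) = max -> 0.825135
  V(1,1) = exp(-r*dt) * [p*1.490000 + (1-p)*31.697196] = 18.207059; exercise = 17.977063; V(1,1) = max -> 18.207059
  V(0,0) = exp(-r*dt) * [p*0.825135 + (1-p)*18.207059] = 10.444760; exercise = 1.490000; V(0,0) = max -> 10.444760

Answer: Price = V(0,0) = 10.4448


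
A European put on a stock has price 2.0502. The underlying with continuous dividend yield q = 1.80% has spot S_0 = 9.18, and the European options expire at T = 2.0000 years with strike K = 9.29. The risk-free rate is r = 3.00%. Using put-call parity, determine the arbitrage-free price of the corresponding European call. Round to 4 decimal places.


Put-call parity: C - P = S_0 * exp(-qT) - K * exp(-rT).
S_0 * exp(-qT) = 9.1800 * 0.96464029 = 8.85539789
K * exp(-rT) = 9.2900 * 0.94176453 = 8.74899252
C = P + S*exp(-qT) - K*exp(-rT)
C = 2.0502 + 8.85539789 - 8.74899252 = 2.1566

Answer: Call price = 2.1566


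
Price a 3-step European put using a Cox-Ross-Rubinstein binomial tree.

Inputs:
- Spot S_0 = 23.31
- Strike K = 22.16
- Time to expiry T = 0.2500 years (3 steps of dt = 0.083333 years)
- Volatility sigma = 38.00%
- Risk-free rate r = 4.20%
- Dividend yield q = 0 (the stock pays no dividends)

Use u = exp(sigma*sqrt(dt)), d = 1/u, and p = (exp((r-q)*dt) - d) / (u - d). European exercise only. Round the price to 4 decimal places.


Answer: Price = V(0,0) = 1.1956

Derivation:
dt = T/N = 0.083333
u = exp(sigma*sqrt(dt)) = 1.115939; d = 1/u = 0.896106
p = (exp((r-q)*dt) - d) / (u - d) = 0.488552
Discount per step: exp(-r*dt) = 0.996506
Stock lattice S(k, i) with i counting down-moves:
  k=0: S(0,0) = 23.3100
  k=1: S(1,0) = 26.0125; S(1,1) = 20.8882
  k=2: S(2,0) = 29.0284; S(2,1) = 23.3100; S(2,2) = 18.7181
  k=3: S(3,0) = 32.3940; S(3,1) = 26.0125; S(3,2) = 20.8882; S(3,3) = 16.7734
Terminal payoffs V(N, i) = max(K - S_T, 0):
  V(3,0) = 0.000000; V(3,1) = 0.000000; V(3,2) = 1.271769; V(3,3) = 5.386625
Backward induction: V(k, i) = exp(-r*dt) * [p * V(k+1, i) + (1-p) * V(k+1, i+1)].
  V(2,0) = exp(-r*dt) * [p*0.000000 + (1-p)*0.000000] = 0.000000
  V(2,1) = exp(-r*dt) * [p*0.000000 + (1-p)*1.271769] = 0.648171
  V(2,2) = exp(-r*dt) * [p*1.271769 + (1-p)*5.386625] = 3.364506
  V(1,0) = exp(-r*dt) * [p*0.000000 + (1-p)*0.648171] = 0.330347
  V(1,1) = exp(-r*dt) * [p*0.648171 + (1-p)*3.364506] = 2.030315
  V(0,0) = exp(-r*dt) * [p*0.330347 + (1-p)*2.030315] = 1.195600


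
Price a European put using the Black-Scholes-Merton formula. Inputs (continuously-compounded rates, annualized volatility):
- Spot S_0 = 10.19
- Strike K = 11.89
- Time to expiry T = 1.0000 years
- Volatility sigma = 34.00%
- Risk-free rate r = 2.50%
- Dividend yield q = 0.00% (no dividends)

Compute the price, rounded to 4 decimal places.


Answer: Price = 2.2776

Derivation:
d1 = (ln(S/K) + (r - q + 0.5*sigma^2) * T) / (sigma * sqrt(T)) = -0.21026725
d2 = d1 - sigma * sqrt(T) = -0.55026725
exp(-rT) = 0.97530991; exp(-qT) = 1.00000000
P = K * exp(-rT) * N(-d2) - S_0 * exp(-qT) * N(-d1)
N(-d1) = 0.58327045; N(-d2) = 0.70893196
P = 11.8900 * 0.97530991 * 0.70893196 - 10.1900 * 1.00000000 * 0.58327045 = 2.2776
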